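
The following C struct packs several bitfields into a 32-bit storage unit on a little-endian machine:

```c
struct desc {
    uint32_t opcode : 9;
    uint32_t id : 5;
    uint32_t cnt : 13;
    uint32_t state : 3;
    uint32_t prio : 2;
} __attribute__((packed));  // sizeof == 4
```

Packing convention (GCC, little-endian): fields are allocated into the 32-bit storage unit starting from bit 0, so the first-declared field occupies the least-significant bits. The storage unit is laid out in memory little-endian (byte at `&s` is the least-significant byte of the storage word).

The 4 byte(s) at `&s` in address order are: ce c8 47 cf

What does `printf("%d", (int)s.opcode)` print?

206

[0]=0xce [1]=0xc8 [2]=0x47 [3]=0xcf (little-endian) → word 0xcf47c8ce
opcode [0+:9] = (word>>0) & 0x1ff = 206  ←
id [9+:5] = (word>>9) & 0x1f = 4
cnt [14+:13] = (word>>14) & 0x1fff = 7455
state [27+:3] = (word>>27) & 0x7 = 1
prio [30+:2] = (word>>30) & 0x3 = 3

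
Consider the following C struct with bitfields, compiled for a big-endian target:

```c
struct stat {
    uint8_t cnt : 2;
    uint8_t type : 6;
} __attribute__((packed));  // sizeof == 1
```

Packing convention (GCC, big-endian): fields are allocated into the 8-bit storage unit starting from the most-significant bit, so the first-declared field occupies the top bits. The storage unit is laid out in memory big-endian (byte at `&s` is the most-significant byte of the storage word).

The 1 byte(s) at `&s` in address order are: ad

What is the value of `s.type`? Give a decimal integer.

45

[0]=0xad (big-endian) → word 0xad
cnt [6+:2] = (word>>6) & 0x3 = 2
type [0+:6] = (word>>0) & 0x3f = 45  ←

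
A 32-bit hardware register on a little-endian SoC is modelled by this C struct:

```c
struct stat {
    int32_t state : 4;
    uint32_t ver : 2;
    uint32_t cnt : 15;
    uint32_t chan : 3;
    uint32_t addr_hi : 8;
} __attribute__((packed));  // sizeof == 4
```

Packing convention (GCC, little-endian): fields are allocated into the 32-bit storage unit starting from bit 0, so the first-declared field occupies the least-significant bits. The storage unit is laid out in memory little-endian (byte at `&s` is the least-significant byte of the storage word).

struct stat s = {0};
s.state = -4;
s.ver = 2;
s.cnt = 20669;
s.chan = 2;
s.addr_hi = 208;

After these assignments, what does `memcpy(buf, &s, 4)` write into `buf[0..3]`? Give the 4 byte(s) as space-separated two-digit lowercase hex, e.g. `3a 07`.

6c 2f 54 d0

state (4b) val=-4 bits=0xc at bit 0: 0x0000000c
ver (2b) val=2 bits=0x2 at bit 4: 0x0000002c
cnt (15b) val=20669 bits=0x50bd at bit 6: 0x00142f6c
chan (3b) val=2 bits=0x2 at bit 21: 0x00542f6c
addr_hi (8b) val=208 bits=0xd0 at bit 24: 0xd0542f6c
word = 0xd0542f6c → little-endian bytes:
  [0]=0x6c  [1]=0x2f  [2]=0x54  [3]=0xd0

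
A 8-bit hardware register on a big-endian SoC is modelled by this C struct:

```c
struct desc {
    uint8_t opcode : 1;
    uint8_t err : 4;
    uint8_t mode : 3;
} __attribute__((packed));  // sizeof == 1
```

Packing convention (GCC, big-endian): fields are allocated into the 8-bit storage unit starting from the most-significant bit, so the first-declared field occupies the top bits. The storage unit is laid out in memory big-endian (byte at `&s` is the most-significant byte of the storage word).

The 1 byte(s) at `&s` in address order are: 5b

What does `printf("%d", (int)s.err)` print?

[0]=0x5b (big-endian) → word 0x5b
opcode [7+:1] = (word>>7) & 0x1 = 0
err [3+:4] = (word>>3) & 0xf = 11  ←
mode [0+:3] = (word>>0) & 0x7 = 3

11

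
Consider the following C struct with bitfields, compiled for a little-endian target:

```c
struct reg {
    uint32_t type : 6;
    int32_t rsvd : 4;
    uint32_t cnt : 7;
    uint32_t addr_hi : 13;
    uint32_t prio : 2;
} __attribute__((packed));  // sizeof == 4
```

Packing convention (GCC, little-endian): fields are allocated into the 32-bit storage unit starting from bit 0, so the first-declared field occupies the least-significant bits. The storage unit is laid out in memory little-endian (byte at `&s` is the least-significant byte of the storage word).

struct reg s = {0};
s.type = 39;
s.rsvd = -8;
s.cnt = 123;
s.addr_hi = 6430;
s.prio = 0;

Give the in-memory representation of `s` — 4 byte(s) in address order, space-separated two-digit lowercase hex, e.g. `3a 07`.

type:6 = 39 → 0x27 << 0 → word 0x00000027
rsvd:4 = -8 → 0x8 << 6 → word 0x00000227
cnt:7 = 123 → 0x7b << 10 → word 0x0001ee27
addr_hi:13 = 6430 → 0x191e << 17 → word 0x323dee27
prio:2 = 0 → 0x0 << 30 → word 0x323dee27
word = 0x323dee27 → little-endian bytes:
  [0]=0x27  [1]=0xee  [2]=0x3d  [3]=0x32

27 ee 3d 32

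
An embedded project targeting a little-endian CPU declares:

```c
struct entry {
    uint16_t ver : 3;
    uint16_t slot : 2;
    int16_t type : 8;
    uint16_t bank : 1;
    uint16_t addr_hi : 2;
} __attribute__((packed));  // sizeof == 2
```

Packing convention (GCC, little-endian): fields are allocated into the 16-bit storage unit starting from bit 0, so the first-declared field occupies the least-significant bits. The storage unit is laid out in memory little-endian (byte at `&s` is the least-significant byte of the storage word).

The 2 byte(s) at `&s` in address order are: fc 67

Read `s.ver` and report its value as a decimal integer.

[0]=0xfc [1]=0x67 (little-endian) → word 0x67fc
ver [0+:3] = (word>>0) & 0x7 = 4  ←
slot [3+:2] = (word>>3) & 0x3 = 3
type [5+:8] = (word>>5) & 0xff = 63
bank [13+:1] = (word>>13) & 0x1 = 1
addr_hi [14+:2] = (word>>14) & 0x3 = 1

4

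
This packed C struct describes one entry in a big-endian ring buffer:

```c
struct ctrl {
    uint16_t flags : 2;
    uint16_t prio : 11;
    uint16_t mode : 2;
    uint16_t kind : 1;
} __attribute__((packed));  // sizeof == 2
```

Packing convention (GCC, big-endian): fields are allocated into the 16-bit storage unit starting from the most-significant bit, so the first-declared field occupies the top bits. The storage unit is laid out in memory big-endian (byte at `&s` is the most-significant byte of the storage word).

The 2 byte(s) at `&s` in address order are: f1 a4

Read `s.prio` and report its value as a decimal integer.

[0]=0xf1 [1]=0xa4 (big-endian) → word 0xf1a4
flags [14+:2] = (word>>14) & 0x3 = 3
prio [3+:11] = (word>>3) & 0x7ff = 1588  ←
mode [1+:2] = (word>>1) & 0x3 = 2
kind [0+:1] = (word>>0) & 0x1 = 0

1588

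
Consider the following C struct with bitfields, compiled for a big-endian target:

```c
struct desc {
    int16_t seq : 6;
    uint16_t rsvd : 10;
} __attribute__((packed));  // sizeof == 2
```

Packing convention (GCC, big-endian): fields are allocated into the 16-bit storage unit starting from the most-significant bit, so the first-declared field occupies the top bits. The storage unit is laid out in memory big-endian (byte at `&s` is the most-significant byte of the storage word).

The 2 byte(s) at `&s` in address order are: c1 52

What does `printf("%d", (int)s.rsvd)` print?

338

[0]=0xc1 [1]=0x52 (big-endian) → word 0xc152
seq:6 @ bit 10 → (0xc152>>10)&0x3f = 0x30
rsvd:10 @ bit 0 → (0xc152>>0)&0x3ff = 0x152  ←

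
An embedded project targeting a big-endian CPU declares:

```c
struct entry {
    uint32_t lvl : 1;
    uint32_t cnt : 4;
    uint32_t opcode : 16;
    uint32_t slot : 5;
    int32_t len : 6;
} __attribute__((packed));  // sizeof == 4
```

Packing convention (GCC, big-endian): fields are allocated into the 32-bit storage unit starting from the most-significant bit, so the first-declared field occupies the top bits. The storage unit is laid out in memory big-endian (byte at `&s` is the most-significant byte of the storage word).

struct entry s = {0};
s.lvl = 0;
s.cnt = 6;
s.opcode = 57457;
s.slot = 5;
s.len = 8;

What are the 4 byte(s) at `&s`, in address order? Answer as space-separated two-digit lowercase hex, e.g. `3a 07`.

37 03 89 48

[31+:1] lvl=0 & 0x1 = 0x0; word=0x00000000
[27+:4] cnt=6 & 0xf = 0x6; word=0x30000000
[11+:16] opcode=57457 & 0xffff = 0xe071; word=0x37038800
[6+:5] slot=5 & 0x1f = 0x5; word=0x37038940
[0+:6] len=8 & 0x3f = 0x8; word=0x37038948
word = 0x37038948 → big-endian bytes:
  [0]=0x37  [1]=0x03  [2]=0x89  [3]=0x48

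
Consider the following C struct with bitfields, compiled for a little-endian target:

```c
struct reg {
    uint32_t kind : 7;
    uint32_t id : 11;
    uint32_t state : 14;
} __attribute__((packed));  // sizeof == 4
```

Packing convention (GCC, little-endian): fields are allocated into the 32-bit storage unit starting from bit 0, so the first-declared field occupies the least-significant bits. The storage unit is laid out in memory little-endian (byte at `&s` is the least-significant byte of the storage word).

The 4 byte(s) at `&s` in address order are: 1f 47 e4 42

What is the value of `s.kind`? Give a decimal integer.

[0]=0x1f [1]=0x47 [2]=0xe4 [3]=0x42 (little-endian) → word 0x42e4471f
kind:7 @ bit 0 → (0x42e4471f>>0)&0x7f = 0x1f  ←
id:11 @ bit 7 → (0x42e4471f>>7)&0x7ff = 0x8e
state:14 @ bit 18 → (0x42e4471f>>18)&0x3fff = 0x10b9

31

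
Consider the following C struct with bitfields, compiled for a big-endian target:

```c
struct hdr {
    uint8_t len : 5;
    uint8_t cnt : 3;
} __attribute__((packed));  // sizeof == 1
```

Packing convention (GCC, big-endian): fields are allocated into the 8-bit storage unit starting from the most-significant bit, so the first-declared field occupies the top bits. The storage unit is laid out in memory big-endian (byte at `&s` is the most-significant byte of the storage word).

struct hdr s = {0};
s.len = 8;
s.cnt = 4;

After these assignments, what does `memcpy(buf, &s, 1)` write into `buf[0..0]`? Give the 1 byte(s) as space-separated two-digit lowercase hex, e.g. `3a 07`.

44

len:5 = 8 → 0x8 << 3 → word 0x40
cnt:3 = 4 → 0x4 << 0 → word 0x44
word = 0x44 → big-endian bytes:
  [0]=0x44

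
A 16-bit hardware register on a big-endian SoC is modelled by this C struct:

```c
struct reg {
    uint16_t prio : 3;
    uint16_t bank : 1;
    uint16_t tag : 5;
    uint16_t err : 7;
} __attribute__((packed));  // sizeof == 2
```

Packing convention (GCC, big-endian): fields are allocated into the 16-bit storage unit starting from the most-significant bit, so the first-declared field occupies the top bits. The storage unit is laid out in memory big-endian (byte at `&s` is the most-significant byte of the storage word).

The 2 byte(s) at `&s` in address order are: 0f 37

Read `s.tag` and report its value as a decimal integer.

30

[0]=0x0f [1]=0x37 (big-endian) → word 0x0f37
prio [13+:3] = (word>>13) & 0x7 = 0
bank [12+:1] = (word>>12) & 0x1 = 0
tag [7+:5] = (word>>7) & 0x1f = 30  ←
err [0+:7] = (word>>0) & 0x7f = 55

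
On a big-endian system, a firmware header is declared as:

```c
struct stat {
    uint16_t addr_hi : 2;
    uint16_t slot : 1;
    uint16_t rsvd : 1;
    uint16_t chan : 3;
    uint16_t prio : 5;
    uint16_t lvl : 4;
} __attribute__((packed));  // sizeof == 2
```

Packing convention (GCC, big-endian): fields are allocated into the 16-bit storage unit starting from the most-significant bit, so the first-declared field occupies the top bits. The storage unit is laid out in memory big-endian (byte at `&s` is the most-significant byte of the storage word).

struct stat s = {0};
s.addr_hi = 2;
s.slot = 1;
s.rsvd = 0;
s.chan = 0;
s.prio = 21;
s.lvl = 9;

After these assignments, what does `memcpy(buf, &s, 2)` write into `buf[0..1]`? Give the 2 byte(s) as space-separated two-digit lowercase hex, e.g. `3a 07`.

[14+:2] addr_hi=2 & 0x3 = 0x2; word=0x8000
[13+:1] slot=1 & 0x1 = 0x1; word=0xa000
[12+:1] rsvd=0 & 0x1 = 0x0; word=0xa000
[9+:3] chan=0 & 0x7 = 0x0; word=0xa000
[4+:5] prio=21 & 0x1f = 0x15; word=0xa150
[0+:4] lvl=9 & 0xf = 0x9; word=0xa159
word = 0xa159 → big-endian bytes:
  [0]=0xa1  [1]=0x59

a1 59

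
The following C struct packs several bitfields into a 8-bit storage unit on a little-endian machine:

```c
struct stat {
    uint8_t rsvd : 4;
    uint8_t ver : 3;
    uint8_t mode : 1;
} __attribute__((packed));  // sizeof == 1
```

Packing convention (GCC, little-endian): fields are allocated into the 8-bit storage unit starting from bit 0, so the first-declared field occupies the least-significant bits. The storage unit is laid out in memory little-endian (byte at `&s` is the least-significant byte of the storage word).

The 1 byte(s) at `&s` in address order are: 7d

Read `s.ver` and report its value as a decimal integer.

[0]=0x7d (little-endian) → word 0x7d
rsvd:4 @ bit 0 → (0x7d>>0)&0xf = 0xd
ver:3 @ bit 4 → (0x7d>>4)&0x7 = 0x7  ←
mode:1 @ bit 7 → (0x7d>>7)&0x1 = 0x0

7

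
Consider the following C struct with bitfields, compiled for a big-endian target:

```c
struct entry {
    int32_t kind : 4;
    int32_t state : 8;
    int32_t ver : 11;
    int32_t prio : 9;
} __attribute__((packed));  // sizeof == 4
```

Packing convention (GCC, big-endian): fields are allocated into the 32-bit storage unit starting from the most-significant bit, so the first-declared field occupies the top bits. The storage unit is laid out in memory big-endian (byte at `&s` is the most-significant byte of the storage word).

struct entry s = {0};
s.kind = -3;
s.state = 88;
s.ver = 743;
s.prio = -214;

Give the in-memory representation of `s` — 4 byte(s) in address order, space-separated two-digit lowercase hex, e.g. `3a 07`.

d5 85 cf 2a

[28+:4] kind=-3 & 0xf = 0xd; word=0xd0000000
[20+:8] state=88 & 0xff = 0x58; word=0xd5800000
[9+:11] ver=743 & 0x7ff = 0x2e7; word=0xd585ce00
[0+:9] prio=-214 & 0x1ff = 0x12a; word=0xd585cf2a
word = 0xd585cf2a → big-endian bytes:
  [0]=0xd5  [1]=0x85  [2]=0xcf  [3]=0x2a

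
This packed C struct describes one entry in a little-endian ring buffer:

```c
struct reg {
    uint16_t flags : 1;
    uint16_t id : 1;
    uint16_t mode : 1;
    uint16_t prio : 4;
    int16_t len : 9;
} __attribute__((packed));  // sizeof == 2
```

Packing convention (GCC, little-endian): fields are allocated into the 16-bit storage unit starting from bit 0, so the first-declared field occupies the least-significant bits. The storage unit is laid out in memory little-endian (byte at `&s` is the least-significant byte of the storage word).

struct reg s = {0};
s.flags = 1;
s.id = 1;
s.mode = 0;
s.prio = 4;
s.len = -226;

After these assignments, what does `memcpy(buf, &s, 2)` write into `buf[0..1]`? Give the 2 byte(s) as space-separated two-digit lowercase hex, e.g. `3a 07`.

23 8f

[0+:1] flags=1 & 0x1 = 0x1; word=0x0001
[1+:1] id=1 & 0x1 = 0x1; word=0x0003
[2+:1] mode=0 & 0x1 = 0x0; word=0x0003
[3+:4] prio=4 & 0xf = 0x4; word=0x0023
[7+:9] len=-226 & 0x1ff = 0x11e; word=0x8f23
word = 0x8f23 → little-endian bytes:
  [0]=0x23  [1]=0x8f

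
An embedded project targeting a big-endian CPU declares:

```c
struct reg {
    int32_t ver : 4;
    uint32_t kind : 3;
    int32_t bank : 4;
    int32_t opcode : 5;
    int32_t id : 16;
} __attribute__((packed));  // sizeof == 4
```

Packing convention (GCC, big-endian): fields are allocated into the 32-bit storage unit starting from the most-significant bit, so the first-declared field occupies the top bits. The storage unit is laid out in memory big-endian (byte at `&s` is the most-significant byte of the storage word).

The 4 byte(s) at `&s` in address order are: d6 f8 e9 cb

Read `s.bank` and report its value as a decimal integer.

7

[0]=0xd6 [1]=0xf8 [2]=0xe9 [3]=0xcb (big-endian) → word 0xd6f8e9cb
ver:4 @ bit 28 → (0xd6f8e9cb>>28)&0xf = 0xd
kind:3 @ bit 25 → (0xd6f8e9cb>>25)&0x7 = 0x3
bank:4 @ bit 21 → (0xd6f8e9cb>>21)&0xf = 0x7  ←
opcode:5 @ bit 16 → (0xd6f8e9cb>>16)&0x1f = 0x18
id:16 @ bit 0 → (0xd6f8e9cb>>0)&0xffff = 0xe9cb
bank signed 4b, MSB=0: value = 7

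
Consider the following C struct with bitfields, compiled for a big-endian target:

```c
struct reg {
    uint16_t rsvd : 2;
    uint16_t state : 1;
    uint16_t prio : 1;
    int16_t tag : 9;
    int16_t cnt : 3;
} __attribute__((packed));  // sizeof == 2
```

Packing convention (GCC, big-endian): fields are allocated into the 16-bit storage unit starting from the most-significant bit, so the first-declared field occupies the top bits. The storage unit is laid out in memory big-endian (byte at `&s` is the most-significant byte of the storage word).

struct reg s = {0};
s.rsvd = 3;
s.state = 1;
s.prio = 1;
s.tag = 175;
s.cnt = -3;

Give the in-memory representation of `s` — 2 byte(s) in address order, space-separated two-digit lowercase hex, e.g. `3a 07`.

rsvd (2b) val=3 bits=0x3 at bit 14: 0xc000
state (1b) val=1 bits=0x1 at bit 13: 0xe000
prio (1b) val=1 bits=0x1 at bit 12: 0xf000
tag (9b) val=175 bits=0xaf at bit 3: 0xf578
cnt (3b) val=-3 bits=0x5 at bit 0: 0xf57d
word = 0xf57d → big-endian bytes:
  [0]=0xf5  [1]=0x7d

f5 7d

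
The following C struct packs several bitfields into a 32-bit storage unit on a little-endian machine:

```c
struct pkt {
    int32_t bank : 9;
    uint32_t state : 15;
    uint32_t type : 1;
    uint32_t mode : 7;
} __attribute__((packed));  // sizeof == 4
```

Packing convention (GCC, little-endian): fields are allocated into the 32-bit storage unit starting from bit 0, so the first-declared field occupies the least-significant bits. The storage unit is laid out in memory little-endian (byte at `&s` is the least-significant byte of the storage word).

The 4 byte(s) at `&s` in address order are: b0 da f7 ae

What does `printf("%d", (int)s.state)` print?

31725

[0]=0xb0 [1]=0xda [2]=0xf7 [3]=0xae (little-endian) → word 0xaef7dab0
bank [0+:9] = (word>>0) & 0x1ff = 176
state [9+:15] = (word>>9) & 0x7fff = 31725  ←
type [24+:1] = (word>>24) & 0x1 = 0
mode [25+:7] = (word>>25) & 0x7f = 87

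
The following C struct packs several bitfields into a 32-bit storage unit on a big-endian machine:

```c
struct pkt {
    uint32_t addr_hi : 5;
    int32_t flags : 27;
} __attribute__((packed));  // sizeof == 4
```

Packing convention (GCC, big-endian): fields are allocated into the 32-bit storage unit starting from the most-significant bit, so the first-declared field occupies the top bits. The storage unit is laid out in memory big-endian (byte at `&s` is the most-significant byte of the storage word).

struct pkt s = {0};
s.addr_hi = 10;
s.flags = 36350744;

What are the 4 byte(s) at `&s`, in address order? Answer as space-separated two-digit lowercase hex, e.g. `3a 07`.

addr_hi (5b) val=10 bits=0xa at bit 27: 0x50000000
flags (27b) val=36350744 bits=0x22aab18 at bit 0: 0x522aab18
word = 0x522aab18 → big-endian bytes:
  [0]=0x52  [1]=0x2a  [2]=0xab  [3]=0x18

52 2a ab 18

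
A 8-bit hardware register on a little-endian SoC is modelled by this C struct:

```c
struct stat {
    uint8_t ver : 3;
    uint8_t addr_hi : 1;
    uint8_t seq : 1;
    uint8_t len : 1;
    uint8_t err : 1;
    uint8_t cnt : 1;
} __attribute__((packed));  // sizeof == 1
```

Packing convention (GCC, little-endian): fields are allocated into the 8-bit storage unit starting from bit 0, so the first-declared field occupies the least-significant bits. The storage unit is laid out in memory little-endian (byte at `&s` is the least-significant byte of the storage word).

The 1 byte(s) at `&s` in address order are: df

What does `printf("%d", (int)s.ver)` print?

[0]=0xdf (little-endian) → word 0xdf
ver:3 @ bit 0 → (0xdf>>0)&0x7 = 0x7  ←
addr_hi:1 @ bit 3 → (0xdf>>3)&0x1 = 0x1
seq:1 @ bit 4 → (0xdf>>4)&0x1 = 0x1
len:1 @ bit 5 → (0xdf>>5)&0x1 = 0x0
err:1 @ bit 6 → (0xdf>>6)&0x1 = 0x1
cnt:1 @ bit 7 → (0xdf>>7)&0x1 = 0x1

7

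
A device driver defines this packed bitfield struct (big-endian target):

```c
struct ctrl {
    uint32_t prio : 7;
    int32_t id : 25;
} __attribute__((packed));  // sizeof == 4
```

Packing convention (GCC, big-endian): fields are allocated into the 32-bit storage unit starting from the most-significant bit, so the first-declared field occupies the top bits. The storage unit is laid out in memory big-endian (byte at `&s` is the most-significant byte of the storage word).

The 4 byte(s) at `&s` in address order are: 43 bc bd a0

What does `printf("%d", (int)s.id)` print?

[0]=0x43 [1]=0xbc [2]=0xbd [3]=0xa0 (big-endian) → word 0x43bcbda0
prio [25+:7] = (word>>25) & 0x7f = 33
id [0+:25] = (word>>0) & 0x1ffffff = 29146528  ←
id signed 25b, MSB=1: 29146528 - 33554432 = -4407904

-4407904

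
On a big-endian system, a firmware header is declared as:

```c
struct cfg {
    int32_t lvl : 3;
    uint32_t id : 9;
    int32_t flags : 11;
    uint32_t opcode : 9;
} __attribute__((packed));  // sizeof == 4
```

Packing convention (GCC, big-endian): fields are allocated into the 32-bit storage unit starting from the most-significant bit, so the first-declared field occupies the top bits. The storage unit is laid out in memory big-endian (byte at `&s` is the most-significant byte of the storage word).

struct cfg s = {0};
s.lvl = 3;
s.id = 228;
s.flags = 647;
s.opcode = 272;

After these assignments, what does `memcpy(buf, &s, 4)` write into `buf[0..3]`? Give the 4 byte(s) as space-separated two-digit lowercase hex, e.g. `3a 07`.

lvl:3 = 3 → 0x3 << 29 → word 0x60000000
id:9 = 228 → 0xe4 << 20 → word 0x6e400000
flags:11 = 647 → 0x287 << 9 → word 0x6e450e00
opcode:9 = 272 → 0x110 << 0 → word 0x6e450f10
word = 0x6e450f10 → big-endian bytes:
  [0]=0x6e  [1]=0x45  [2]=0x0f  [3]=0x10

6e 45 0f 10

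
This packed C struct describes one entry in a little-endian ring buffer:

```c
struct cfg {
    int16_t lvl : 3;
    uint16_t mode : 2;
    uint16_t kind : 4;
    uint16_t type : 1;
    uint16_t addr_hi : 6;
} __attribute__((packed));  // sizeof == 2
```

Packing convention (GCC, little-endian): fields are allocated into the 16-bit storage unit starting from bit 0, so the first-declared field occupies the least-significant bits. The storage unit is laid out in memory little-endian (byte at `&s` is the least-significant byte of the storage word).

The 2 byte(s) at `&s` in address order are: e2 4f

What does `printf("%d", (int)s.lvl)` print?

[0]=0xe2 [1]=0x4f (little-endian) → word 0x4fe2
lvl [0+:3] = (word>>0) & 0x7 = 2  ←
mode [3+:2] = (word>>3) & 0x3 = 0
kind [5+:4] = (word>>5) & 0xf = 15
type [9+:1] = (word>>9) & 0x1 = 1
addr_hi [10+:6] = (word>>10) & 0x3f = 19
lvl signed 3b, MSB=0: value = 2

2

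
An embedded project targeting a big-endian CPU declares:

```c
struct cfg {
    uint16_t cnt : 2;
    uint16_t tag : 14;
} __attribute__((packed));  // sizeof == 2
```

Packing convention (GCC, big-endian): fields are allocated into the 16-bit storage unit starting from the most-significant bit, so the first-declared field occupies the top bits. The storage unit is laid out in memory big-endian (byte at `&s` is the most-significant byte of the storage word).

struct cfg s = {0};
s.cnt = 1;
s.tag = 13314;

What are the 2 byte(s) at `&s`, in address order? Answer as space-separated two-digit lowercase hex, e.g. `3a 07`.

74 02

cnt (2b) val=1 bits=0x1 at bit 14: 0x4000
tag (14b) val=13314 bits=0x3402 at bit 0: 0x7402
word = 0x7402 → big-endian bytes:
  [0]=0x74  [1]=0x02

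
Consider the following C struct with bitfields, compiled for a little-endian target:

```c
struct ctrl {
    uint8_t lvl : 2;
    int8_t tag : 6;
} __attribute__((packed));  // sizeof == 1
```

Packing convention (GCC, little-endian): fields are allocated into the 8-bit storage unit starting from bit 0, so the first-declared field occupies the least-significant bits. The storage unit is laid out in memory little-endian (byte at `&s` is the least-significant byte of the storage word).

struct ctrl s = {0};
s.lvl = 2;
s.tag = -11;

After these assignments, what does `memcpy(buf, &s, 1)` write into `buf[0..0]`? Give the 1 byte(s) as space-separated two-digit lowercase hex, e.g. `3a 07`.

[0+:2] lvl=2 & 0x3 = 0x2; word=0x02
[2+:6] tag=-11 & 0x3f = 0x35; word=0xd6
word = 0xd6 → little-endian bytes:
  [0]=0xd6

d6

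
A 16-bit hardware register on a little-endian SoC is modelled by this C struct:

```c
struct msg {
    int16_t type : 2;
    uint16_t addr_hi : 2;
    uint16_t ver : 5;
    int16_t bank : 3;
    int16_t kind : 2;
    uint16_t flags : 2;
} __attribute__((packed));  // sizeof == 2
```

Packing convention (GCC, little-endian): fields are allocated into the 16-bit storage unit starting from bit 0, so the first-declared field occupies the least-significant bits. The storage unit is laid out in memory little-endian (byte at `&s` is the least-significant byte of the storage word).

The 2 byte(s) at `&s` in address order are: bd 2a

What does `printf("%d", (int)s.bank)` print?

[0]=0xbd [1]=0x2a (little-endian) → word 0x2abd
type:2 @ bit 0 → (0x2abd>>0)&0x3 = 0x1
addr_hi:2 @ bit 2 → (0x2abd>>2)&0x3 = 0x3
ver:5 @ bit 4 → (0x2abd>>4)&0x1f = 0xb
bank:3 @ bit 9 → (0x2abd>>9)&0x7 = 0x5  ←
kind:2 @ bit 12 → (0x2abd>>12)&0x3 = 0x2
flags:2 @ bit 14 → (0x2abd>>14)&0x3 = 0x0
bank signed 3b, MSB=1: 5 - 8 = -3

-3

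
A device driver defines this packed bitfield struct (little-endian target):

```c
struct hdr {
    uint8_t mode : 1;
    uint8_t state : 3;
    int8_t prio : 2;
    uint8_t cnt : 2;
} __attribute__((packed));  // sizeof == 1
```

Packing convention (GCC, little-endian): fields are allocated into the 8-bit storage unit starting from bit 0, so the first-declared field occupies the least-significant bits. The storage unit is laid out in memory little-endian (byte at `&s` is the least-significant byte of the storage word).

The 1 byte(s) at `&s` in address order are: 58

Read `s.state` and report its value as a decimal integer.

4

[0]=0x58 (little-endian) → word 0x58
mode [0+:1] = (word>>0) & 0x1 = 0
state [1+:3] = (word>>1) & 0x7 = 4  ←
prio [4+:2] = (word>>4) & 0x3 = 1
cnt [6+:2] = (word>>6) & 0x3 = 1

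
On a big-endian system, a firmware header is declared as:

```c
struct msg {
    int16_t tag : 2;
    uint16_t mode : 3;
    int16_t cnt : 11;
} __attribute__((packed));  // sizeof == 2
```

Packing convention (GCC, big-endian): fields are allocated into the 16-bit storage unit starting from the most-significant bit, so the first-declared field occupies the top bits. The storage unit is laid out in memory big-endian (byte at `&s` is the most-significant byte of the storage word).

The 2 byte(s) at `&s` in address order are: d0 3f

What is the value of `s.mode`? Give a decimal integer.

2

[0]=0xd0 [1]=0x3f (big-endian) → word 0xd03f
tag:2 @ bit 14 → (0xd03f>>14)&0x3 = 0x3
mode:3 @ bit 11 → (0xd03f>>11)&0x7 = 0x2  ←
cnt:11 @ bit 0 → (0xd03f>>0)&0x7ff = 0x3f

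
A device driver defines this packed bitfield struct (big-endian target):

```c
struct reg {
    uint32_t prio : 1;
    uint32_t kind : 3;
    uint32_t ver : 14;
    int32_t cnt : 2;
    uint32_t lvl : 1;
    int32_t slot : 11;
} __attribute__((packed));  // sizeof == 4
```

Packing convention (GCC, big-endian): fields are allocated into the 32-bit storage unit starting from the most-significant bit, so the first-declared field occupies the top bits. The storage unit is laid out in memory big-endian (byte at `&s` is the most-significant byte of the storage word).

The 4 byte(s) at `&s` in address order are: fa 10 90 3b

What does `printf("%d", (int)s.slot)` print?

[0]=0xfa [1]=0x10 [2]=0x90 [3]=0x3b (big-endian) → word 0xfa10903b
prio [31+:1] = (word>>31) & 0x1 = 1
kind [28+:3] = (word>>28) & 0x7 = 7
ver [14+:14] = (word>>14) & 0x3fff = 10306
cnt [12+:2] = (word>>12) & 0x3 = 1
lvl [11+:1] = (word>>11) & 0x1 = 0
slot [0+:11] = (word>>0) & 0x7ff = 59  ←
slot signed 11b, MSB=0: value = 59

59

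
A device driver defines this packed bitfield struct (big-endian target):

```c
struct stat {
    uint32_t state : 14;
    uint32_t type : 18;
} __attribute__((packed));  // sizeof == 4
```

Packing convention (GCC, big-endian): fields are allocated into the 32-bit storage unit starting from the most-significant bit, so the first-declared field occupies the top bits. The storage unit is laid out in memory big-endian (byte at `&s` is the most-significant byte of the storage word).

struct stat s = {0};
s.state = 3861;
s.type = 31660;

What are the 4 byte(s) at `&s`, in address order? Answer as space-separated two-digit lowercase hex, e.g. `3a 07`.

3c 54 7b ac

state:14 = 3861 → 0xf15 << 18 → word 0x3c540000
type:18 = 31660 → 0x7bac << 0 → word 0x3c547bac
word = 0x3c547bac → big-endian bytes:
  [0]=0x3c  [1]=0x54  [2]=0x7b  [3]=0xac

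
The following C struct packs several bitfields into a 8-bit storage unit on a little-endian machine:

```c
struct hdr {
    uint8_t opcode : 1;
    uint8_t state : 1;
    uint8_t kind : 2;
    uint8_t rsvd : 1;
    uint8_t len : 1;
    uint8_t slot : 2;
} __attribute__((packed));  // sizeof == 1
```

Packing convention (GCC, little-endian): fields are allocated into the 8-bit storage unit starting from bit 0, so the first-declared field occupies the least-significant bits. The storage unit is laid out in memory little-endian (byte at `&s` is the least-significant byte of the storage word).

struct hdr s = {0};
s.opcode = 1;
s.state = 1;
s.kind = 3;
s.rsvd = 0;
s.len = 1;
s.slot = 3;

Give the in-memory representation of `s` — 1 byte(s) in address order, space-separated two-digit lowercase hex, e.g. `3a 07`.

opcode (1b) val=1 bits=0x1 at bit 0: 0x01
state (1b) val=1 bits=0x1 at bit 1: 0x03
kind (2b) val=3 bits=0x3 at bit 2: 0x0f
rsvd (1b) val=0 bits=0x0 at bit 4: 0x0f
len (1b) val=1 bits=0x1 at bit 5: 0x2f
slot (2b) val=3 bits=0x3 at bit 6: 0xef
word = 0xef → little-endian bytes:
  [0]=0xef

ef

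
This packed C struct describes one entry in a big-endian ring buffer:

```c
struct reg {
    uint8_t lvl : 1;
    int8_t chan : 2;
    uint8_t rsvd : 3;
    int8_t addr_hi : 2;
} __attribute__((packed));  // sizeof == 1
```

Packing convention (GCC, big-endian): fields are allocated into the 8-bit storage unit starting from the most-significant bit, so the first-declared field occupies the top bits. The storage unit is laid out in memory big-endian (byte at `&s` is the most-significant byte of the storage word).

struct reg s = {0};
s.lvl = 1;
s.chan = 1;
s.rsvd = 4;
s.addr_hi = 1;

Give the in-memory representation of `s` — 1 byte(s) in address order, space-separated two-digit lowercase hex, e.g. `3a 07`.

lvl:1 = 1 → 0x1 << 7 → word 0x80
chan:2 = 1 → 0x1 << 5 → word 0xa0
rsvd:3 = 4 → 0x4 << 2 → word 0xb0
addr_hi:2 = 1 → 0x1 << 0 → word 0xb1
word = 0xb1 → big-endian bytes:
  [0]=0xb1

b1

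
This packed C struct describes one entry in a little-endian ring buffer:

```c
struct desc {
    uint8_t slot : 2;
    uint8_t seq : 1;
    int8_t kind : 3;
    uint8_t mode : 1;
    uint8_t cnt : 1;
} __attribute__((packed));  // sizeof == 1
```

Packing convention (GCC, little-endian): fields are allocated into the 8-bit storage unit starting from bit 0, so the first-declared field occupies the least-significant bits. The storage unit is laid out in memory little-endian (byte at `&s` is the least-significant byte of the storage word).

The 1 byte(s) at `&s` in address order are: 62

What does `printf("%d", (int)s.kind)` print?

-4

[0]=0x62 (little-endian) → word 0x62
slot [0+:2] = (word>>0) & 0x3 = 2
seq [2+:1] = (word>>2) & 0x1 = 0
kind [3+:3] = (word>>3) & 0x7 = 4  ←
mode [6+:1] = (word>>6) & 0x1 = 1
cnt [7+:1] = (word>>7) & 0x1 = 0
kind signed 3b, MSB=1: 4 - 8 = -4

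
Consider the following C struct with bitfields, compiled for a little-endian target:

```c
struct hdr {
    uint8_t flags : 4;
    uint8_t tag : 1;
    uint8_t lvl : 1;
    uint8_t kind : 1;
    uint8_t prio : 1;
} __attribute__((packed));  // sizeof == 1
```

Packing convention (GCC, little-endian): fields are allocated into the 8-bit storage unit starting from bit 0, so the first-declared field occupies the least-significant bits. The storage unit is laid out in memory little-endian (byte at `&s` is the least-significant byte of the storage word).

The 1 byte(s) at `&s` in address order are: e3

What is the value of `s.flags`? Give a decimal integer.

3

[0]=0xe3 (little-endian) → word 0xe3
flags [0+:4] = (word>>0) & 0xf = 3  ←
tag [4+:1] = (word>>4) & 0x1 = 0
lvl [5+:1] = (word>>5) & 0x1 = 1
kind [6+:1] = (word>>6) & 0x1 = 1
prio [7+:1] = (word>>7) & 0x1 = 1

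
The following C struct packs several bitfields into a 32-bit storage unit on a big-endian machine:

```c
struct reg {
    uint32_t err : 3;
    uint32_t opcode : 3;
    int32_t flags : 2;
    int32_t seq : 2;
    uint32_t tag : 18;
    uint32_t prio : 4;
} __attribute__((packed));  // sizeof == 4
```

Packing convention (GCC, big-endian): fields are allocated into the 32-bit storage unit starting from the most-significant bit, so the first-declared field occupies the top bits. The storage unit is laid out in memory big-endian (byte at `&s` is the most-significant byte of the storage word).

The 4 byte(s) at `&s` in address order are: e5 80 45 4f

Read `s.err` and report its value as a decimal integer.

[0]=0xe5 [1]=0x80 [2]=0x45 [3]=0x4f (big-endian) → word 0xe580454f
err [29+:3] = (word>>29) & 0x7 = 7  ←
opcode [26+:3] = (word>>26) & 0x7 = 1
flags [24+:2] = (word>>24) & 0x3 = 1
seq [22+:2] = (word>>22) & 0x3 = 2
tag [4+:18] = (word>>4) & 0x3ffff = 1108
prio [0+:4] = (word>>0) & 0xf = 15

7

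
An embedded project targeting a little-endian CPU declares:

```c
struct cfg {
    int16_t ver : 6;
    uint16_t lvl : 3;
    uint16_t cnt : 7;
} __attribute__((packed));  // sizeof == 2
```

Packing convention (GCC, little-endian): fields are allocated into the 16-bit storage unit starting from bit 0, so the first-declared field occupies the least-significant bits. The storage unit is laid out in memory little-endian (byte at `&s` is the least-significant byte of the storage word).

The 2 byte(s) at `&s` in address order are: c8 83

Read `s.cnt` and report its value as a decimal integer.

[0]=0xc8 [1]=0x83 (little-endian) → word 0x83c8
ver [0+:6] = (word>>0) & 0x3f = 8
lvl [6+:3] = (word>>6) & 0x7 = 7
cnt [9+:7] = (word>>9) & 0x7f = 65  ←

65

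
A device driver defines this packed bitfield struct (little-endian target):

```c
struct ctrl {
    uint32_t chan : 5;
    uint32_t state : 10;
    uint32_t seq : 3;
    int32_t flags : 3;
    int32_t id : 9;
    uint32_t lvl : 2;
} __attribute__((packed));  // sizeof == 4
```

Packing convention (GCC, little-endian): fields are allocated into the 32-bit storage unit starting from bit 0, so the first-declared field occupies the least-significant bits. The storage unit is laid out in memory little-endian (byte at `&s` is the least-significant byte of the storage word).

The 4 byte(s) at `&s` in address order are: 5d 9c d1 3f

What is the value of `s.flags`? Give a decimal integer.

-4

[0]=0x5d [1]=0x9c [2]=0xd1 [3]=0x3f (little-endian) → word 0x3fd19c5d
chan:5 @ bit 0 → (0x3fd19c5d>>0)&0x1f = 0x1d
state:10 @ bit 5 → (0x3fd19c5d>>5)&0x3ff = 0xe2
seq:3 @ bit 15 → (0x3fd19c5d>>15)&0x7 = 0x3
flags:3 @ bit 18 → (0x3fd19c5d>>18)&0x7 = 0x4  ←
id:9 @ bit 21 → (0x3fd19c5d>>21)&0x1ff = 0x1fe
lvl:2 @ bit 30 → (0x3fd19c5d>>30)&0x3 = 0x0
flags signed 3b, MSB=1: 4 - 8 = -4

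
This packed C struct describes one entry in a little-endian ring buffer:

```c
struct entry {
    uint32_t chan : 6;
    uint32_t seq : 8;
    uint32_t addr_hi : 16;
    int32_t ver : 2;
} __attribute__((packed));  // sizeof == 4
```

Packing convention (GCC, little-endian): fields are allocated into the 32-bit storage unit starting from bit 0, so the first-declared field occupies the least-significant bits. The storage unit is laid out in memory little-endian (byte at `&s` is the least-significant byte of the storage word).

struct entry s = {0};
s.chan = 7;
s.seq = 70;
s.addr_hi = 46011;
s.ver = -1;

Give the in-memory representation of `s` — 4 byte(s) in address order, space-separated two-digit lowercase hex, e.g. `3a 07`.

chan (6b) val=7 bits=0x7 at bit 0: 0x00000007
seq (8b) val=70 bits=0x46 at bit 6: 0x00001187
addr_hi (16b) val=46011 bits=0xb3bb at bit 14: 0x2ceed187
ver (2b) val=-1 bits=0x3 at bit 30: 0xeceed187
word = 0xeceed187 → little-endian bytes:
  [0]=0x87  [1]=0xd1  [2]=0xee  [3]=0xec

87 d1 ee ec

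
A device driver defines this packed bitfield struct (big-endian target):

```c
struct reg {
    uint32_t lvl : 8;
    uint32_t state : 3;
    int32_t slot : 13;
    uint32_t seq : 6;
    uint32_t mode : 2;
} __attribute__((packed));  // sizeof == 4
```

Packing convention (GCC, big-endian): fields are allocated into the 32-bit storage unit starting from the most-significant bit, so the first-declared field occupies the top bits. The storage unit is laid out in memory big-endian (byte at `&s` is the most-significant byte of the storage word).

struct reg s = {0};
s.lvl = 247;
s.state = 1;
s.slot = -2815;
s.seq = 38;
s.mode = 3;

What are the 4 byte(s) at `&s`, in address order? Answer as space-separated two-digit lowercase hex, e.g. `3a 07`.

f7 35 01 9b

lvl (8b) val=247 bits=0xf7 at bit 24: 0xf7000000
state (3b) val=1 bits=0x1 at bit 21: 0xf7200000
slot (13b) val=-2815 bits=0x1501 at bit 8: 0xf7350100
seq (6b) val=38 bits=0x26 at bit 2: 0xf7350198
mode (2b) val=3 bits=0x3 at bit 0: 0xf735019b
word = 0xf735019b → big-endian bytes:
  [0]=0xf7  [1]=0x35  [2]=0x01  [3]=0x9b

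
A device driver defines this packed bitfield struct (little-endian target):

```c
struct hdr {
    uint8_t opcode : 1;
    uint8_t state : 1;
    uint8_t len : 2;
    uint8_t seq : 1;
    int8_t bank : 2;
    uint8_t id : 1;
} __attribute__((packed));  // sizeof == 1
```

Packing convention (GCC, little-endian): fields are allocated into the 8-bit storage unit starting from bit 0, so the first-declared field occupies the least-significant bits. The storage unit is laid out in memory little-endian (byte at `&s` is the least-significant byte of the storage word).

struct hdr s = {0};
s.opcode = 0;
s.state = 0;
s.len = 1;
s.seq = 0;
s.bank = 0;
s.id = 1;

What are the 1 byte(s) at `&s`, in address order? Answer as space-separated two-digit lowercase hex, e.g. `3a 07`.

opcode:1 = 0 → 0x0 << 0 → word 0x00
state:1 = 0 → 0x0 << 1 → word 0x00
len:2 = 1 → 0x1 << 2 → word 0x04
seq:1 = 0 → 0x0 << 4 → word 0x04
bank:2 = 0 → 0x0 << 5 → word 0x04
id:1 = 1 → 0x1 << 7 → word 0x84
word = 0x84 → little-endian bytes:
  [0]=0x84

84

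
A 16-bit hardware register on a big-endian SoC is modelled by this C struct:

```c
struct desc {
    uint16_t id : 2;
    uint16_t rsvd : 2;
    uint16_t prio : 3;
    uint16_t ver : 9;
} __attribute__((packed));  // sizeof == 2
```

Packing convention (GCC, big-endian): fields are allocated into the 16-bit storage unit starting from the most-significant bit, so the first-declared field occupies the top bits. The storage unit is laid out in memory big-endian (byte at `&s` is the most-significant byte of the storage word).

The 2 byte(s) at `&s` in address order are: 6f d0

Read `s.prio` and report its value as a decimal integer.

[0]=0x6f [1]=0xd0 (big-endian) → word 0x6fd0
id [14+:2] = (word>>14) & 0x3 = 1
rsvd [12+:2] = (word>>12) & 0x3 = 2
prio [9+:3] = (word>>9) & 0x7 = 7  ←
ver [0+:9] = (word>>0) & 0x1ff = 464

7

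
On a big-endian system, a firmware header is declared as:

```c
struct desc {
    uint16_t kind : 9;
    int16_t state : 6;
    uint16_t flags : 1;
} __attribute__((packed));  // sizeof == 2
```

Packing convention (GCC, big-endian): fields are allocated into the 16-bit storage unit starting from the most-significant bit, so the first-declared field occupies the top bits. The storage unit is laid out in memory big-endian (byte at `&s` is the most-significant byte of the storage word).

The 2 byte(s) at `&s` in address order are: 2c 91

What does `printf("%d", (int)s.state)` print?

8

[0]=0x2c [1]=0x91 (big-endian) → word 0x2c91
kind [7+:9] = (word>>7) & 0x1ff = 89
state [1+:6] = (word>>1) & 0x3f = 8  ←
flags [0+:1] = (word>>0) & 0x1 = 1
state signed 6b, MSB=0: value = 8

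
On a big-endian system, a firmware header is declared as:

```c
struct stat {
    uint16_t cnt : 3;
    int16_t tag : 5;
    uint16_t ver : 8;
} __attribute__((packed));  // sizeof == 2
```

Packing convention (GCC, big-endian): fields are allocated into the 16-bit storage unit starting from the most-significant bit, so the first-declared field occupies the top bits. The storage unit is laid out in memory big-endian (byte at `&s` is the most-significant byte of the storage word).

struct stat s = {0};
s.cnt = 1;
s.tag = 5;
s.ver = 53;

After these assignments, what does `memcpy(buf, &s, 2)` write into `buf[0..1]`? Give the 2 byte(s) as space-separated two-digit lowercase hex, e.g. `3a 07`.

25 35

cnt (3b) val=1 bits=0x1 at bit 13: 0x2000
tag (5b) val=5 bits=0x5 at bit 8: 0x2500
ver (8b) val=53 bits=0x35 at bit 0: 0x2535
word = 0x2535 → big-endian bytes:
  [0]=0x25  [1]=0x35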